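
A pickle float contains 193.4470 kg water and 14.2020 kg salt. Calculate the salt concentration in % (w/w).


Formula: Conc = salt / (water + salt) * 100
Substituting: Conc = 14.2020 / (193.4470 + 14.2020) * 100
Result: 6.8394 %


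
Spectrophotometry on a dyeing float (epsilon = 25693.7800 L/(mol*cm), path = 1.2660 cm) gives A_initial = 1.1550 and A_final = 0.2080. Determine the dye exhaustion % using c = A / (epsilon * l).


c_initial = A_i / (epsilon * l) = 1.1550 / (25693.7800 * 1.2660) = 3.5508e-05 mol/L
c_final = A_f / (epsilon * l) = 0.2080 / (25693.7800 * 1.2660) = 6.3944e-06 mol/L
Exhaustion = (c_initial - c_final) / c_initial * 100 = (3.5508e-05 - 6.3944e-06) / 3.5508e-05 * 100 = 81.9913 %


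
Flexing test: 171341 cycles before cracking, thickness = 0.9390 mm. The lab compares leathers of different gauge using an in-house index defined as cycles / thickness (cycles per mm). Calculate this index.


Formula: Index = cycles / thickness
Substituting: Index = 171341 / 0.9390
Result: 182471.7785 cycles/mm


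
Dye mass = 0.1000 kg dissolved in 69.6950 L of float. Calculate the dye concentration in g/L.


Formula: Conc = dye_mass(kg) / volume(L) * 1000
Substituting: Conc = 0.1000 / 69.6950 * 1000
Result: 1.4348 g/L


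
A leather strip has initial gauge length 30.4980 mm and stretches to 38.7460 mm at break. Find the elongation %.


Formula: Elongation = (Lf - L0) / L0 * 100
Substituting: Elongation = (38.7460 - 30.4980) / 30.4980 * 100
Result: 27.0444 %


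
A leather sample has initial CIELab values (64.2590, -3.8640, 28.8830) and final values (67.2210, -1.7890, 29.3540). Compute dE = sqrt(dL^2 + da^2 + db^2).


dL = 2.9620, da = 2.0750, db = 0.4710
dE = sqrt(2.9620^2 + 2.0750^2 + 0.4710^2) = 3.6470


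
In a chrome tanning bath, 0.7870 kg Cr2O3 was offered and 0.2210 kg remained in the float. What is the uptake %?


Formula: Uptake = (offered - residual) / offered * 100
Substituting: Uptake = (0.7870 - 0.2210) / 0.7870 * 100
Result: 71.9187 %


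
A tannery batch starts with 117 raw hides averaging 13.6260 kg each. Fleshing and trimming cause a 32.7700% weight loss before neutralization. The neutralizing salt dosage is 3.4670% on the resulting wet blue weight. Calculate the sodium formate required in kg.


Total_raw = N * avg_wt = 117 * 13.6260 = 1594.2420 kg
Substrate = Total_raw * (1 - loss/100) = 1594.2420 * (1 - 32.7700/100) = 1071.8089 kg
Neutralizer = Substrate * pct / 100 = 1071.8089 * 3.4670 / 100 = 37.1596 kg


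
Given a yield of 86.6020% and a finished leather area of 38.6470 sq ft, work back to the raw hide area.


Formula: raw = finished * 100 / yield
Substituting: raw = 38.6470 * 100 / 86.6020
Result: 44.6260 sq ft


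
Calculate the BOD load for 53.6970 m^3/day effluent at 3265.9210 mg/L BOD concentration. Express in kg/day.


Formula: BOD_load = volume * conc / 1000
Substituting: BOD_load = 53.6970 * 3265.9210 / 1000
Result: 175.3702 kg/day


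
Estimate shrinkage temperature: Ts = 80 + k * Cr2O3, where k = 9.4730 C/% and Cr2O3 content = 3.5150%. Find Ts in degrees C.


Formula: Ts = 80 + k * Cr2O3
Substituting: Ts = 80 + 9.4730 * 3.5150
Result: 113.2976 C


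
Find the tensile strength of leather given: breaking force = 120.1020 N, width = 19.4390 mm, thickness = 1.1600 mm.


Formula: TS = force / (width * thickness)
Substituting: TS = 120.1020 / (19.4390 * 1.1600)
Result: 5.3262 N/mm^2


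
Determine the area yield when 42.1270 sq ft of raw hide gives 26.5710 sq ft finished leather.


Formula: Yield = finished / raw * 100
Substituting: Yield = 26.5710 / 42.1270 * 100
Result: 63.0736 %


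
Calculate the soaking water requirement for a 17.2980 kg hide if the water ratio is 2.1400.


Formula: Water = hide_weight * ratio
Substituting: Water = 17.2980 * 2.1400
Result: 37.0177 kg


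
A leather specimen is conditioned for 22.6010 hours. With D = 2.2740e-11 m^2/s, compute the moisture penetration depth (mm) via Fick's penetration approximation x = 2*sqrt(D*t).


t = 22.6010 hr * 3600 = 81363.6000 s
D * t = 2.2740e-11 * 81363.6000 = 1.8502e-06
x = 2 * sqrt(D*t) = 2 * sqrt(1.8502e-06) = 0.00272045 m = 2.7204 mm


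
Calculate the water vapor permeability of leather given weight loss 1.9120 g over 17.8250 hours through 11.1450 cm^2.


Formula: WVP = loss / (area * time)
Substituting: WVP = 1.9120 / (11.1450 * 17.8250)
Result: 0.0096245 g/(cm^2*hr)


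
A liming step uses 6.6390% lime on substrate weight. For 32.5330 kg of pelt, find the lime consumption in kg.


Formula: Lime = substrate * pct / 100
Substituting: Lime = 32.5330 * 6.6390 / 100
Result: 2.1599 kg


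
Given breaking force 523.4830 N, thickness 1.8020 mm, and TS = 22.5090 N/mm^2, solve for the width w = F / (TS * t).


Formula: w = F / (TS * t)
Substituting: w = 523.4830 / (22.5090 * 1.8020)
Result: 12.9060 mm


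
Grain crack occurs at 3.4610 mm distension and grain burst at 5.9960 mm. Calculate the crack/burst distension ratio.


Formula: Ratio = crack / burst
Substituting: Ratio = 3.4610 / 5.9960
Result: 0.5772


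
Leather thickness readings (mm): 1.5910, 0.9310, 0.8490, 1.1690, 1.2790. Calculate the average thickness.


Formula: Average = sum / n
Substituting: Average = 5.8190 / 5
Result: 1.1638 mm


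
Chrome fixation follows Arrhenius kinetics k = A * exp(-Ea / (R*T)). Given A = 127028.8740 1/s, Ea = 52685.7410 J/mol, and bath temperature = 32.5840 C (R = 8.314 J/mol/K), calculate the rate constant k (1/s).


T_K = T_C + 273.15 = 32.5840 + 273.15 = 305.7340 K
exponent = -Ea / (R * T_K) = -52685.7410 / (8.314 * 305.7340) = -20.7271
k = A * exp(exponent) = 127028.8740 * exp(-20.7271) = 1.2654e-04 1/s


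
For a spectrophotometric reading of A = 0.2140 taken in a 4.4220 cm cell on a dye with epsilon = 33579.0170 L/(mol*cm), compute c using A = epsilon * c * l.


Formula: c = A / (epsilon * l)
Substituting: c = 0.2140 / (33579.0170 * 4.4220)
Result: 1.4412e-06 mol/L


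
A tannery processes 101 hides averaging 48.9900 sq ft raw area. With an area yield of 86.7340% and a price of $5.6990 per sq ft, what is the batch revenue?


Raw_total = N * avg_area = 101 * 48.9900 = 4947.9900 sq ft
Finished = Raw_total * yield / 100 = 4947.9900 * 86.7340 / 100 = 4291.5896 sq ft
Value = Finished * price = 4291.5896 * 5.6990 = 24457.7694 $


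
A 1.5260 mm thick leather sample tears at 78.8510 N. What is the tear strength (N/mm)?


Formula: Tear strength = force / thickness
Substituting: Tear strength = 78.8510 / 1.5260
Result: 51.6717 N/mm


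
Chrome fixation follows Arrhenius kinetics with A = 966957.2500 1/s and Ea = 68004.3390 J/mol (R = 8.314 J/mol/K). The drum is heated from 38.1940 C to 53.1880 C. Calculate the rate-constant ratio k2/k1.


T1 = 38.1940 + 273.15 = 311.3440 K; T2 = 53.1880 + 273.15 = 326.3380 K
k1 = A * exp(-Ea/(R*T1)) = 966957.2500 * exp(-68004.3390/(8.314*311.3440)) = 3.7654e-06 1/s
k2 = A * exp(-Ea/(R*T2)) = 966957.2500 * exp(-68004.3390/(8.314*326.3380)) = 1.2590e-05 1/s
k2/k1 = 1.2590e-05 / 3.7654e-06 = 3.3437


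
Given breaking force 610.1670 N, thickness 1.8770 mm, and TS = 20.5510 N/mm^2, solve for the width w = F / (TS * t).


Formula: w = F / (TS * t)
Substituting: w = 610.1670 / (20.5510 * 1.8770)
Result: 15.8180 mm


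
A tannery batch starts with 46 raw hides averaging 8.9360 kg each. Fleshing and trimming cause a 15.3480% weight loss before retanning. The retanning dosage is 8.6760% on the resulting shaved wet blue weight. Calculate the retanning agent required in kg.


Total_raw = N * avg_wt = 46 * 8.9360 = 411.0560 kg
Substrate = Total_raw * (1 - loss/100) = 411.0560 * (1 - 15.3480/100) = 347.9671 kg
Retan = Substrate * pct / 100 = 347.9671 * 8.6760 / 100 = 30.1896 kg


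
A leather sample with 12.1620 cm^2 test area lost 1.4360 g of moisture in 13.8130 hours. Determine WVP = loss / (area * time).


Formula: WVP = loss / (area * time)
Substituting: WVP = 1.4360 / (12.1620 * 13.8130)
Result: 0.00854794 g/(cm^2*hr)


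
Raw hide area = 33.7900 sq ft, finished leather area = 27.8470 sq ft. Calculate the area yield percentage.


Formula: Yield = finished / raw * 100
Substituting: Yield = 27.8470 / 33.7900 * 100
Result: 82.4120 %


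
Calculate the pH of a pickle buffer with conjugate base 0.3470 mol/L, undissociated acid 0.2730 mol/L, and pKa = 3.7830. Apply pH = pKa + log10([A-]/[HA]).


ratio = [A-] / [HA] = 0.3470 / 0.2730 = 1.2711
log10(ratio) = 0.1042
pH = pKa + log10(ratio) = 3.7830 + 0.1042 = 3.8872


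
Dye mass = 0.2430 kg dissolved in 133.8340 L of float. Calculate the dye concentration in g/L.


Formula: Conc = dye_mass(kg) / volume(L) * 1000
Substituting: Conc = 0.2430 / 133.8340 * 1000
Result: 1.8157 g/L


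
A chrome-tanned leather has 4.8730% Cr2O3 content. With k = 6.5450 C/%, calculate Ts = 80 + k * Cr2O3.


Formula: Ts = 80 + k * Cr2O3
Substituting: Ts = 80 + 6.5450 * 4.8730
Result: 111.8938 C


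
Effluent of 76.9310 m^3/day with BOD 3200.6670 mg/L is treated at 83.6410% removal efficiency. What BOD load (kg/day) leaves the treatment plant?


Load_in = volume * conc / 1000 = 76.9310 * 3200.6670 / 1000 = 246.2305 kg/day
Removed = Load_in * eff / 100 = 246.2305 * 83.6410 / 100 = 205.9497 kg/day
Load_out = Load_in - Removed = 246.2305 - 205.9497 = 40.2808 kg/day


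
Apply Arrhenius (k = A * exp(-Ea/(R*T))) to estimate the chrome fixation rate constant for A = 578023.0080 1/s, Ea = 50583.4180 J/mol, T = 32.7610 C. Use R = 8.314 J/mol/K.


T_K = T_C + 273.15 = 32.7610 + 273.15 = 305.9110 K
exponent = -Ea / (R * T_K) = -50583.4180 / (8.314 * 305.9110) = -19.8885
k = A * exp(exponent) = 578023.0080 * exp(-19.8885) = 0.00133186 1/s


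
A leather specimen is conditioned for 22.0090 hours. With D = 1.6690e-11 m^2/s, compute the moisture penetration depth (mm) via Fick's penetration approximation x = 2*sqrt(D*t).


t = 22.0090 hr * 3600 = 79232.4000 s
D * t = 1.6690e-11 * 79232.4000 = 1.3224e-06
x = 2 * sqrt(D*t) = 2 * sqrt(1.3224e-06) = 0.0022999 m = 2.2999 mm


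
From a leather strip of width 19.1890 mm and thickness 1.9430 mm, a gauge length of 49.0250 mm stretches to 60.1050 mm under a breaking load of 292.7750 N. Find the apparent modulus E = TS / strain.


TS = F / (w * t) = 292.7750 / (19.1890 * 1.9430) = 7.8525 N/mm^2
strain = (Lf - L0) / L0 = (60.1050 - 49.0250) / 49.0250 = 0.2260
E = TS / strain = 7.8525 / 0.2260 = 34.7445 N/mm^2


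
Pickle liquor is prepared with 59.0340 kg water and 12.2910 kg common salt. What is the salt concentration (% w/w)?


Formula: Conc = salt / (water + salt) * 100
Substituting: Conc = 12.2910 / (59.0340 + 12.2910) * 100
Result: 17.2324 %


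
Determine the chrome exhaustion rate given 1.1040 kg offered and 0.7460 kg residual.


Formula: Uptake = (offered - residual) / offered * 100
Substituting: Uptake = (1.1040 - 0.7460) / 1.1040 * 100
Result: 32.4275 %


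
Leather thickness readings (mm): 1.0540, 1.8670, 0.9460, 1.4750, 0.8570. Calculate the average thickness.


Formula: Average = sum / n
Substituting: Average = 6.1990 / 5
Result: 1.2398 mm


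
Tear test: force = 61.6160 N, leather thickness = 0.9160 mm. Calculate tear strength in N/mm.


Formula: Tear strength = force / thickness
Substituting: Tear strength = 61.6160 / 0.9160
Result: 67.2664 N/mm


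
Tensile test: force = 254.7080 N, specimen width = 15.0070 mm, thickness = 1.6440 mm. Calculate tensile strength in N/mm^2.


Formula: TS = force / (width * thickness)
Substituting: TS = 254.7080 / (15.0070 * 1.6440)
Result: 10.3240 N/mm^2


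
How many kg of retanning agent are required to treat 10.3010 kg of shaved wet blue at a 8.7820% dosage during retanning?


Formula: Retan = substrate * pct / 100
Substituting: Retan = 10.3010 * 8.7820 / 100
Result: 0.9046 kg


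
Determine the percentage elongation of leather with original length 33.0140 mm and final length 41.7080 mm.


Formula: Elongation = (Lf - L0) / L0 * 100
Substituting: Elongation = (41.7080 - 33.0140) / 33.0140 * 100
Result: 26.3343 %


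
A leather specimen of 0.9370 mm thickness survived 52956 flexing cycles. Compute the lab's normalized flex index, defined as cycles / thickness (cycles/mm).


Formula: Index = cycles / thickness
Substituting: Index = 52956 / 0.9370
Result: 56516.5422 cycles/mm


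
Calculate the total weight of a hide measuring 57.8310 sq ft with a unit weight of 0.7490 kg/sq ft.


Formula: Weight = area * weight_per_sqft
Substituting: Weight = 57.8310 * 0.7490
Result: 43.3154 kg


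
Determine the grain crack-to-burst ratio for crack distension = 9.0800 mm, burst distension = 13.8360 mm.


Formula: Ratio = crack / burst
Substituting: Ratio = 9.0800 / 13.8360
Result: 0.6563


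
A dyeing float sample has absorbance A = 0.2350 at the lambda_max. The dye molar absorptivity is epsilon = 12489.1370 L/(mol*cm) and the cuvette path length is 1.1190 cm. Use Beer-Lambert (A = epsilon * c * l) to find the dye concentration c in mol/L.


Formula: c = A / (epsilon * l)
Substituting: c = 0.2350 / (12489.1370 * 1.1190)
Result: 1.6815e-05 mol/L


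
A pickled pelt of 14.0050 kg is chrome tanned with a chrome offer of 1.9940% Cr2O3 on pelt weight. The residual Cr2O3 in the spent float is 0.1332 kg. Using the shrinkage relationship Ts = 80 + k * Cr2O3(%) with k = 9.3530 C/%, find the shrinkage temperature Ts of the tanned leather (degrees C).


Offered = pelt * offer_pct / 100 = 14.0050 * 1.9940 / 100 = 0.2793 kg
Uptake = offered - residual = 0.2793 - 0.1332 = 0.1461 kg
Cr2O3% on pelt = uptake / pelt * 100 = 0.1461 / 14.0050 * 100 = 1.0429 %
Ts = 80 + k * Cr2O3% = 80 + 9.3530 * 1.0429 = 89.7543 C


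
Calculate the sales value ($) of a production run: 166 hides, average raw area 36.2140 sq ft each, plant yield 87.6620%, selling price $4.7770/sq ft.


Raw_total = N * avg_area = 166 * 36.2140 = 6011.5240 sq ft
Finished = Raw_total * yield / 100 = 6011.5240 * 87.6620 / 100 = 5269.8222 sq ft
Value = Finished * price = 5269.8222 * 4.7770 = 25173.9405 $


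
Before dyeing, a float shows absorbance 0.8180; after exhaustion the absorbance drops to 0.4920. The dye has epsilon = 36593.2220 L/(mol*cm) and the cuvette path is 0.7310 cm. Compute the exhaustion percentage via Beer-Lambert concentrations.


c_initial = A_i / (epsilon * l) = 0.8180 / (36593.2220 * 0.7310) = 3.0580e-05 mol/L
c_final = A_f / (epsilon * l) = 0.4920 / (36593.2220 * 0.7310) = 1.8393e-05 mol/L
Exhaustion = (c_initial - c_final) / c_initial * 100 = (3.0580e-05 - 1.8393e-05) / 3.0580e-05 * 100 = 39.8533 %


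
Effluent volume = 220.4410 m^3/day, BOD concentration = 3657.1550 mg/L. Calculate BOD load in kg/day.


Formula: BOD_load = volume * conc / 1000
Substituting: BOD_load = 220.4410 * 3657.1550 / 1000
Result: 806.1869 kg/day


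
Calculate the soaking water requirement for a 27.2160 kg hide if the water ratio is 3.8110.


Formula: Water = hide_weight * ratio
Substituting: Water = 27.2160 * 3.8110
Result: 103.7202 kg


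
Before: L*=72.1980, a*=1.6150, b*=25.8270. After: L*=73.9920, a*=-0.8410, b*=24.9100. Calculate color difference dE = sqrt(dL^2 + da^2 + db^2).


dL = 1.7940, da = -2.4560, db = -0.9170
dE = sqrt(1.7940^2 + (-2.4560)^2 + (-0.9170)^2) = 3.1767


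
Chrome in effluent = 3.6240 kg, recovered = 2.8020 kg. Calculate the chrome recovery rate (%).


Formula: Recovery = recovered / input * 100
Substituting: Recovery = 2.8020 / 3.6240 * 100
Result: 77.3179 %


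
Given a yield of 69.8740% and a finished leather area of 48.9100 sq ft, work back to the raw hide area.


Formula: raw = finished * 100 / yield
Substituting: raw = 48.9100 * 100 / 69.8740
Result: 69.9974 sq ft


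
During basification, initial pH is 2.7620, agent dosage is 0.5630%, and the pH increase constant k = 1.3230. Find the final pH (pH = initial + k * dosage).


Formula: pH_final = pH_initial + k * base_pct
Substituting: pH_final = 2.7620 + 1.3230 * 0.5630
Result: 3.5068


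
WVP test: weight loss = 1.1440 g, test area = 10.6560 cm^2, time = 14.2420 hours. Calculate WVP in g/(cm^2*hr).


Formula: WVP = loss / (area * time)
Substituting: WVP = 1.1440 / (10.6560 * 14.2420)
Result: 0.00753808 g/(cm^2*hr)


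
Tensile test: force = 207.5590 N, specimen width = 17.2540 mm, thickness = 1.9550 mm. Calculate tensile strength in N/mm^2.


Formula: TS = force / (width * thickness)
Substituting: TS = 207.5590 / (17.2540 * 1.9550)
Result: 6.1533 N/mm^2


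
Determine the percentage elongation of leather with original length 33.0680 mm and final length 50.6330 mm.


Formula: Elongation = (Lf - L0) / L0 * 100
Substituting: Elongation = (50.6330 - 33.0680) / 33.0680 * 100
Result: 53.1178 %


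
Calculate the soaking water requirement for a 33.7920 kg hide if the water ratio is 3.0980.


Formula: Water = hide_weight * ratio
Substituting: Water = 33.7920 * 3.0980
Result: 104.6876 kg


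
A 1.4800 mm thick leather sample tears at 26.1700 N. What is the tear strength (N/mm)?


Formula: Tear strength = force / thickness
Substituting: Tear strength = 26.1700 / 1.4800
Result: 17.6824 N/mm


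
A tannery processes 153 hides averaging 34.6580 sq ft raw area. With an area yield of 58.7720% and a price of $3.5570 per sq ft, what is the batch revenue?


Raw_total = N * avg_area = 153 * 34.6580 = 5302.6740 sq ft
Finished = Raw_total * yield / 100 = 5302.6740 * 58.7720 / 100 = 3116.4876 sq ft
Value = Finished * price = 3116.4876 * 3.5570 = 11085.3463 $


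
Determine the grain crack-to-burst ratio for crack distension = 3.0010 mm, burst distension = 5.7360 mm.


Formula: Ratio = crack / burst
Substituting: Ratio = 3.0010 / 5.7360
Result: 0.5232


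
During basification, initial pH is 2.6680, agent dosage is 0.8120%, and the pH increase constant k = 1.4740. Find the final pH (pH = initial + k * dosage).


Formula: pH_final = pH_initial + k * base_pct
Substituting: pH_final = 2.6680 + 1.4740 * 0.8120
Result: 3.8649


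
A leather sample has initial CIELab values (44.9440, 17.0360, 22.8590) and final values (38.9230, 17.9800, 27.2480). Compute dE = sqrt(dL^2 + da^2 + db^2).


dL = -6.0210, da = 0.9440, db = 4.3890
dE = sqrt((-6.0210)^2 + 0.9440^2 + 4.3890^2) = 7.5105


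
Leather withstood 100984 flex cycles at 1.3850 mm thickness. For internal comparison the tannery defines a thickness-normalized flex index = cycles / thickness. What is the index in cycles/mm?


Formula: Index = cycles / thickness
Substituting: Index = 100984 / 1.3850
Result: 72912.6354 cycles/mm


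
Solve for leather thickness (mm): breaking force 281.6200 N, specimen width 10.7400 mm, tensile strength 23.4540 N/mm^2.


Formula: t = F / (TS * w)
Substituting: t = 281.6200 / (23.4540 * 10.7400)
Result: 1.1180 mm


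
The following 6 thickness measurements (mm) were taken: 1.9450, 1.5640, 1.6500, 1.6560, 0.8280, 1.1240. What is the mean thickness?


Formula: Average = sum / n
Substituting: Average = 8.7670 / 6
Result: 1.4612 mm


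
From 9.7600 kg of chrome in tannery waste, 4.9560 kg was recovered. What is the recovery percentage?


Formula: Recovery = recovered / input * 100
Substituting: Recovery = 4.9560 / 9.7600 * 100
Result: 50.7787 %


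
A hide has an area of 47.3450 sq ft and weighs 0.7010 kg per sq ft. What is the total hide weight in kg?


Formula: Weight = area * weight_per_sqft
Substituting: Weight = 47.3450 * 0.7010
Result: 33.1888 kg


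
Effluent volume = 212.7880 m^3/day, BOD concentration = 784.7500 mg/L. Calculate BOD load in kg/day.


Formula: BOD_load = volume * conc / 1000
Substituting: BOD_load = 212.7880 * 784.7500 / 1000
Result: 166.9854 kg/day


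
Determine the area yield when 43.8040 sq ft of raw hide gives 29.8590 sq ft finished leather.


Formula: Yield = finished / raw * 100
Substituting: Yield = 29.8590 / 43.8040 * 100
Result: 68.1650 %


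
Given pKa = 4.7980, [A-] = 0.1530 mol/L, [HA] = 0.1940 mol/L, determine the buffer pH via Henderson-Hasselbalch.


ratio = [A-] / [HA] = 0.1530 / 0.1940 = 0.7887
log10(ratio) = -0.1031
pH = pKa + log10(ratio) = 4.7980 - 0.1031 = 4.6949


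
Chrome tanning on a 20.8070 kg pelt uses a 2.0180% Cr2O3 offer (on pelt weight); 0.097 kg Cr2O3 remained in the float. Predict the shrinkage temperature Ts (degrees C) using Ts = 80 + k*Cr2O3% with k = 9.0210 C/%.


Offered = pelt * offer_pct / 100 = 20.8070 * 2.0180 / 100 = 0.4199 kg
Uptake = offered - residual = 0.4199 - 0.097 = 0.3229 kg
Cr2O3% on pelt = uptake / pelt * 100 = 0.3229 / 20.8070 * 100 = 1.5518 %
Ts = 80 + k * Cr2O3% = 80 + 9.0210 * 1.5518 = 93.9989 C


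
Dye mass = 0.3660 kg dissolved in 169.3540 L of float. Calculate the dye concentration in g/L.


Formula: Conc = dye_mass(kg) / volume(L) * 1000
Substituting: Conc = 0.3660 / 169.3540 * 1000
Result: 2.1612 g/L


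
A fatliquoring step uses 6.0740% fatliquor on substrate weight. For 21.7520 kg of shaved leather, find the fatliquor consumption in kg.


Formula: Fat = substrate * pct / 100
Substituting: Fat = 21.7520 * 6.0740 / 100
Result: 1.3212 kg


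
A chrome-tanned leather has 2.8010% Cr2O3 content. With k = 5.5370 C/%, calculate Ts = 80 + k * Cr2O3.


Formula: Ts = 80 + k * Cr2O3
Substituting: Ts = 80 + 5.5370 * 2.8010
Result: 95.5091 C


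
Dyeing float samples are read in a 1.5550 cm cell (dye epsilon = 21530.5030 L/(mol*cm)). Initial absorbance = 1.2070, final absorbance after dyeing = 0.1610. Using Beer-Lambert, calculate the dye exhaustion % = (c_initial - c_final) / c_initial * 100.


c_initial = A_i / (epsilon * l) = 1.2070 / (21530.5030 * 1.5550) = 3.6051e-05 mol/L
c_final = A_f / (epsilon * l) = 0.1610 / (21530.5030 * 1.5550) = 4.8089e-06 mol/L
Exhaustion = (c_initial - c_final) / c_initial * 100 = (3.6051e-05 - 4.8089e-06) / 3.6051e-05 * 100 = 86.6611 %


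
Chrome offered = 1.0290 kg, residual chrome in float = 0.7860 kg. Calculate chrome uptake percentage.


Formula: Uptake = (offered - residual) / offered * 100
Substituting: Uptake = (1.0290 - 0.7860) / 1.0290 * 100
Result: 23.6152 %


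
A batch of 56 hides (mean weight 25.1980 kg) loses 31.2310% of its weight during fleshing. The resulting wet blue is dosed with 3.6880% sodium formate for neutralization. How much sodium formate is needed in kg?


Total_raw = N * avg_wt = 56 * 25.1980 = 1411.0880 kg
Substrate = Total_raw * (1 - loss/100) = 1411.0880 * (1 - 31.2310/100) = 970.3911 kg
Neutralizer = Substrate * pct / 100 = 970.3911 * 3.6880 / 100 = 35.7880 kg


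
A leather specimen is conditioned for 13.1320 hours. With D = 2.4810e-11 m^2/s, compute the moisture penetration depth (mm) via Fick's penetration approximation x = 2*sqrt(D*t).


t = 13.1320 hr * 3600 = 47275.2000 s
D * t = 2.4810e-11 * 47275.2000 = 1.1729e-06
x = 2 * sqrt(D*t) = 2 * sqrt(1.1729e-06) = 0.00216601 m = 2.1660 mm


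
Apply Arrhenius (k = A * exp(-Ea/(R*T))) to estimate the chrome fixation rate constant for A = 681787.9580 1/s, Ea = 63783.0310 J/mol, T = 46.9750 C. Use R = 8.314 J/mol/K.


T_K = T_C + 273.15 = 46.9750 + 273.15 = 320.1250 K
exponent = -Ea / (R * T_K) = -63783.0310 / (8.314 * 320.1250) = -23.9649
k = A * exp(exponent) = 681787.9580 * exp(-23.9649) = 2.6658e-05 1/s


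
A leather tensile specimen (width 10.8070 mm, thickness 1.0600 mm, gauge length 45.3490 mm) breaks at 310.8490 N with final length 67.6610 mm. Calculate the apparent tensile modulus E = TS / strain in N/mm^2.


TS = F / (w * t) = 310.8490 / (10.8070 * 1.0600) = 27.1355 N/mm^2
strain = (Lf - L0) / L0 = (67.6610 - 45.3490) / 45.3490 = 0.4920
E = TS / strain = 27.1355 / 0.4920 = 55.1528 N/mm^2


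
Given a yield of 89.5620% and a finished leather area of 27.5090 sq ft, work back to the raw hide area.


Formula: raw = finished * 100 / yield
Substituting: raw = 27.5090 * 100 / 89.5620
Result: 30.7150 sq ft


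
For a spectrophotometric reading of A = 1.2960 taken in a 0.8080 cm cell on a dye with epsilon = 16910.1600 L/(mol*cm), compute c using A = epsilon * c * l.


Formula: c = A / (epsilon * l)
Substituting: c = 1.2960 / (16910.1600 * 0.8080)
Result: 9.4852e-05 mol/L


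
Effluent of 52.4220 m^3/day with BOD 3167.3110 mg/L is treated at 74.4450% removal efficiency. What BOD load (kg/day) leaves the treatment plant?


Load_in = volume * conc / 1000 = 52.4220 * 3167.3110 / 1000 = 166.0368 kg/day
Removed = Load_in * eff / 100 = 166.0368 * 74.4450 / 100 = 123.6061 kg/day
Load_out = Load_in - Removed = 166.0368 - 123.6061 = 42.4307 kg/day


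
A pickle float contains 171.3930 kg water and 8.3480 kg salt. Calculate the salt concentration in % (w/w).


Formula: Conc = salt / (water + salt) * 100
Substituting: Conc = 8.3480 / (171.3930 + 8.3480) * 100
Result: 4.6445 %


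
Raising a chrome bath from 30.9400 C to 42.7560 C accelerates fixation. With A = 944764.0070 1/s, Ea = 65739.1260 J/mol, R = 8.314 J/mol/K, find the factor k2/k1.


T1 = 30.9400 + 273.15 = 304.0900 K; T2 = 42.7560 + 273.15 = 315.9060 K
k1 = A * exp(-Ea/(R*T1)) = 944764.0070 * exp(-65739.1260/(8.314*304.0900)) = 4.8158e-06 1/s
k2 = A * exp(-Ea/(R*T2)) = 944764.0070 * exp(-65739.1260/(8.314*315.9060)) = 1.2737e-05 1/s
k2/k1 = 1.2737e-05 / 4.8158e-06 = 2.6448


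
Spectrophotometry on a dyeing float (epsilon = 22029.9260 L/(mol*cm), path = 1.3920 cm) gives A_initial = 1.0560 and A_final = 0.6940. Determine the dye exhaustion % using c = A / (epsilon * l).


c_initial = A_i / (epsilon * l) = 1.0560 / (22029.9260 * 1.3920) = 3.4436e-05 mol/L
c_final = A_f / (epsilon * l) = 0.6940 / (22029.9260 * 1.3920) = 2.2631e-05 mol/L
Exhaustion = (c_initial - c_final) / c_initial * 100 = (3.4436e-05 - 2.2631e-05) / 3.4436e-05 * 100 = 34.2803 %


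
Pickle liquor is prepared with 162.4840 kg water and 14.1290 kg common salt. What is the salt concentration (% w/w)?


Formula: Conc = salt / (water + salt) * 100
Substituting: Conc = 14.1290 / (162.4840 + 14.1290) * 100
Result: 8.0000 %


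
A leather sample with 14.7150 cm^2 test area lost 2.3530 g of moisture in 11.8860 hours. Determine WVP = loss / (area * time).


Formula: WVP = loss / (area * time)
Substituting: WVP = 2.3530 / (14.7150 * 11.8860)
Result: 0.0134532 g/(cm^2*hr)


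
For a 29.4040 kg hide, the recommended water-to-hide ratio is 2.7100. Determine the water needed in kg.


Formula: Water = hide_weight * ratio
Substituting: Water = 29.4040 * 2.7100
Result: 79.6848 kg


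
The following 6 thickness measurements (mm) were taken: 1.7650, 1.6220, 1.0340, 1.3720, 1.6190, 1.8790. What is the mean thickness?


Formula: Average = sum / n
Substituting: Average = 9.2910 / 6
Result: 1.5485 mm


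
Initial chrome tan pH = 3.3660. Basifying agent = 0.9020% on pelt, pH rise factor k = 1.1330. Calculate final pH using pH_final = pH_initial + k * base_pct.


Formula: pH_final = pH_initial + k * base_pct
Substituting: pH_final = 3.3660 + 1.1330 * 0.9020
Result: 4.3880


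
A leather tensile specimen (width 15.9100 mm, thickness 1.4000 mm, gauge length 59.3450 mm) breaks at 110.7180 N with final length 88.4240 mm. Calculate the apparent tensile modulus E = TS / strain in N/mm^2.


TS = F / (w * t) = 110.7180 / (15.9100 * 1.4000) = 4.9707 N/mm^2
strain = (Lf - L0) / L0 = (88.4240 - 59.3450) / 59.3450 = 0.4900
E = TS / strain = 4.9707 / 0.4900 = 10.1444 N/mm^2


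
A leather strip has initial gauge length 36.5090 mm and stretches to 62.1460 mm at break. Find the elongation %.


Formula: Elongation = (Lf - L0) / L0 * 100
Substituting: Elongation = (62.1460 - 36.5090) / 36.5090 * 100
Result: 70.2210 %


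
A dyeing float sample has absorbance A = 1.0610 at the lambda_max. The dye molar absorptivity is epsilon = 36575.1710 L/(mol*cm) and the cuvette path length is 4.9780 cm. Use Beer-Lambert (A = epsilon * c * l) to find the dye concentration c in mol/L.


Formula: c = A / (epsilon * l)
Substituting: c = 1.0610 / (36575.1710 * 4.9780)
Result: 5.8274e-06 mol/L


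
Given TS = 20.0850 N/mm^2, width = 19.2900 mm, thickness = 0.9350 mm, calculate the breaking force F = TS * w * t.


Formula: F = TS * w * t
Substituting: F = 20.0850 * 19.2900 * 0.9350
Result: 362.2561 N


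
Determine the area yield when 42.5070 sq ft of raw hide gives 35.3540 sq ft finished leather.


Formula: Yield = finished / raw * 100
Substituting: Yield = 35.3540 / 42.5070 * 100
Result: 83.1722 %


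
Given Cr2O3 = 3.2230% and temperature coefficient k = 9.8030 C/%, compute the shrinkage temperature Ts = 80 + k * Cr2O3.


Formula: Ts = 80 + k * Cr2O3
Substituting: Ts = 80 + 9.8030 * 3.2230
Result: 111.5951 C


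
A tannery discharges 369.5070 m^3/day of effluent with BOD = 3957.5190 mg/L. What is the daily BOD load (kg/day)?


Formula: BOD_load = volume * conc / 1000
Substituting: BOD_load = 369.5070 * 3957.5190 / 1000
Result: 1462.3310 kg/day


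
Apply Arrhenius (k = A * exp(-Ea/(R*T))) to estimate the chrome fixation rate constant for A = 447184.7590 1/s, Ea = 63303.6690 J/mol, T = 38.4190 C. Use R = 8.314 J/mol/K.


T_K = T_C + 273.15 = 38.4190 + 273.15 = 311.5690 K
exponent = -Ea / (R * T_K) = -63303.6690 / (8.314 * 311.5690) = -24.4379
k = A * exp(exponent) = 447184.7590 * exp(-24.4379) = 1.0895e-05 1/s


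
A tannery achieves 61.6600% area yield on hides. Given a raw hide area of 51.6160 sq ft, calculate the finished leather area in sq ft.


Formula: finished = raw * yield / 100
Substituting: finished = 51.6160 * 61.6600 / 100
Result: 31.8264 sq ft


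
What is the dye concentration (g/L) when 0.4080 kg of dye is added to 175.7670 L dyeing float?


Formula: Conc = dye_mass(kg) / volume(L) * 1000
Substituting: Conc = 0.4080 / 175.7670 * 1000
Result: 2.3213 g/L


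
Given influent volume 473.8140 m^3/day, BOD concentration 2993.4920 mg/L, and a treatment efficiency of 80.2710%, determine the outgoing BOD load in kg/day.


Load_in = volume * conc / 1000 = 473.8140 * 2993.4920 / 1000 = 1418.3584 kg/day
Removed = Load_in * eff / 100 = 1418.3584 * 80.2710 / 100 = 1138.5305 kg/day
Load_out = Load_in - Removed = 1418.3584 - 1138.5305 = 279.8279 kg/day


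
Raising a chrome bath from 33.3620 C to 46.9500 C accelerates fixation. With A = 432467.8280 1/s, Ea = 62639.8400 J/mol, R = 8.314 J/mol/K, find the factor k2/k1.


T1 = 33.3620 + 273.15 = 306.5120 K; T2 = 46.9500 + 273.15 = 320.1000 K
k1 = A * exp(-Ea/(R*T1)) = 432467.8280 * exp(-62639.8400/(8.314*306.5120)) = 9.1352e-06 1/s
k2 = A * exp(-Ea/(R*T2)) = 432467.8280 * exp(-62639.8400/(8.314*320.1000)) = 2.5934e-05 1/s
k2/k1 = 2.5934e-05 / 9.1352e-06 = 2.8389


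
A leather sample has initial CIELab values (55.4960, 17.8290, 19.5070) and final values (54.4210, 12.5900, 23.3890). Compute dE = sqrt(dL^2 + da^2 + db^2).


dL = -1.0750, da = -5.2390, db = 3.8820
dE = sqrt((-1.0750)^2 + (-5.2390)^2 + 3.8820^2) = 6.6085


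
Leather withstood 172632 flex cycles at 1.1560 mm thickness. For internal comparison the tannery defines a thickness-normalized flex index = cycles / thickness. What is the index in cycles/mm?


Formula: Index = cycles / thickness
Substituting: Index = 172632 / 1.1560
Result: 149335.6401 cycles/mm


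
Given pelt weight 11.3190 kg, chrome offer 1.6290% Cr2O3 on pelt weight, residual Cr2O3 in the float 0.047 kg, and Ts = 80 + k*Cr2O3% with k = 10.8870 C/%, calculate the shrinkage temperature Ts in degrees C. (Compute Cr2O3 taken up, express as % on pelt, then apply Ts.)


Offered = pelt * offer_pct / 100 = 11.3190 * 1.6290 / 100 = 0.1844 kg
Uptake = offered - residual = 0.1844 - 0.047 = 0.1374 kg
Cr2O3% on pelt = uptake / pelt * 100 = 0.1374 / 11.3190 * 100 = 1.2138 %
Ts = 80 + k * Cr2O3% = 80 + 10.8870 * 1.2138 = 93.2143 C


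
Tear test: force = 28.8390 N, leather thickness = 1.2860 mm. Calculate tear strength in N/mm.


Formula: Tear strength = force / thickness
Substituting: Tear strength = 28.8390 / 1.2860
Result: 22.4253 N/mm


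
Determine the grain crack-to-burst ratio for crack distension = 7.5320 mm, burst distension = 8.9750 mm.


Formula: Ratio = crack / burst
Substituting: Ratio = 7.5320 / 8.9750
Result: 0.8392


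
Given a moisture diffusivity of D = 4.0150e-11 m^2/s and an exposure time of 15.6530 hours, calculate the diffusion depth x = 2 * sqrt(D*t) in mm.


t = 15.6530 hr * 3600 = 56350.8000 s
D * t = 4.0150e-11 * 56350.8000 = 2.2625e-06
x = 2 * sqrt(D*t) = 2 * sqrt(2.2625e-06) = 0.00300831 m = 3.0083 mm


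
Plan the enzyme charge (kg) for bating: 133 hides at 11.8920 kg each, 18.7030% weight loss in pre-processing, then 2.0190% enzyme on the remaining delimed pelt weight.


Total_raw = N * avg_wt = 133 * 11.8920 = 1581.6360 kg
Substrate = Total_raw * (1 - loss/100) = 1581.6360 * (1 - 18.7030/100) = 1285.8226 kg
Enzyme = Substrate * pct / 100 = 1285.8226 * 2.0190 / 100 = 25.9608 kg


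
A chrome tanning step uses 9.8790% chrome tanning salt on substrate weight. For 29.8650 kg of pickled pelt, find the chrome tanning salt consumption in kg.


Formula: Chrome = substrate * pct / 100
Substituting: Chrome = 29.8650 * 9.8790 / 100
Result: 2.9504 kg


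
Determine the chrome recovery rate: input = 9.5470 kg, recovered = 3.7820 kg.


Formula: Recovery = recovered / input * 100
Substituting: Recovery = 3.7820 / 9.5470 * 100
Result: 39.6145 %


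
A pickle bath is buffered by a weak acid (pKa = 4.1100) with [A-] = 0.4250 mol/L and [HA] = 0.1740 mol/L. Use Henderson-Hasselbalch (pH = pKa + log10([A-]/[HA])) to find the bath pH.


ratio = [A-] / [HA] = 0.4250 / 0.1740 = 2.4425
log10(ratio) = 0.3878
pH = pKa + log10(ratio) = 4.1100 + 0.3878 = 4.4978


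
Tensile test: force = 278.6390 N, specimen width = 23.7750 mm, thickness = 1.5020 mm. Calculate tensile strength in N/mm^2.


Formula: TS = force / (width * thickness)
Substituting: TS = 278.6390 / (23.7750 * 1.5020)
Result: 7.8028 N/mm^2


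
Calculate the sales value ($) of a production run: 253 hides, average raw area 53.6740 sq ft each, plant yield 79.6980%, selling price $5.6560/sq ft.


Raw_total = N * avg_area = 253 * 53.6740 = 13579.5220 sq ft
Finished = Raw_total * yield / 100 = 13579.5220 * 79.6980 / 100 = 10822.6074 sq ft
Value = Finished * price = 10822.6074 * 5.6560 = 61212.6677 $


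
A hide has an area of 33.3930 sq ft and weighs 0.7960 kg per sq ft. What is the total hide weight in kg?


Formula: Weight = area * weight_per_sqft
Substituting: Weight = 33.3930 * 0.7960
Result: 26.5808 kg


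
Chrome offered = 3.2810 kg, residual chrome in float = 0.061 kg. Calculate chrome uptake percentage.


Formula: Uptake = (offered - residual) / offered * 100
Substituting: Uptake = (3.2810 - 0.061) / 3.2810 * 100
Result: 98.1408 %


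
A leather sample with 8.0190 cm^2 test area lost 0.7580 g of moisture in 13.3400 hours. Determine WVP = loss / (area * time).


Formula: WVP = loss / (area * time)
Substituting: WVP = 0.7580 / (8.0190 * 13.3400)
Result: 0.00708587 g/(cm^2*hr)


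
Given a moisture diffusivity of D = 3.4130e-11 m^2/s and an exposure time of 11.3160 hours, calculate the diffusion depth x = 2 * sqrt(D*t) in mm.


t = 11.3160 hr * 3600 = 40737.6000 s
D * t = 3.4130e-11 * 40737.6000 = 1.3904e-06
x = 2 * sqrt(D*t) = 2 * sqrt(1.3904e-06) = 0.00235828 m = 2.3583 mm


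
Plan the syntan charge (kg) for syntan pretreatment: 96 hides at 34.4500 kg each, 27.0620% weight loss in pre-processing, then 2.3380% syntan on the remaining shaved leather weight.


Total_raw = N * avg_wt = 96 * 34.4500 = 3307.2000 kg
Substrate = Total_raw * (1 - loss/100) = 3307.2000 * (1 - 27.0620/100) = 2412.2055 kg
Syntan = Substrate * pct / 100 = 2412.2055 * 2.3380 / 100 = 56.3974 kg


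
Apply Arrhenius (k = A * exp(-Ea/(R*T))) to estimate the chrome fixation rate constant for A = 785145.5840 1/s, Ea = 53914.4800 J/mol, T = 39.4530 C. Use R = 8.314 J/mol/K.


T_K = T_C + 273.15 = 39.4530 + 273.15 = 312.6030 K
exponent = -Ea / (R * T_K) = -53914.4800 / (8.314 * 312.6030) = -20.7445
k = A * exp(exponent) = 785145.5840 * exp(-20.7445) = 7.6868e-04 1/s


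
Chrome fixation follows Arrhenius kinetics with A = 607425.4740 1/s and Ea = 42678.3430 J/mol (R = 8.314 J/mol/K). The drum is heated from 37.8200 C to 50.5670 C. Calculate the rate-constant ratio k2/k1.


T1 = 37.8200 + 273.15 = 310.9700 K; T2 = 50.5670 + 273.15 = 323.7170 K
k1 = A * exp(-Ea/(R*T1)) = 607425.4740 * exp(-42678.3430/(8.314*310.9700)) = 0.0411542 1/s
k2 = A * exp(-Ea/(R*T2)) = 607425.4740 * exp(-42678.3430/(8.314*323.7170)) = 0.0788335 1/s
k2/k1 = 0.0788335 / 0.0411542 = 1.9156


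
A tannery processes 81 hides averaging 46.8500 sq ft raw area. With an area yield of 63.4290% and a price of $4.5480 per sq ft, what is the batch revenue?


Raw_total = N * avg_area = 81 * 46.8500 = 3794.8500 sq ft
Finished = Raw_total * yield / 100 = 3794.8500 * 63.4290 / 100 = 2407.0354 sq ft
Value = Finished * price = 2407.0354 * 4.5480 = 10947.1970 $


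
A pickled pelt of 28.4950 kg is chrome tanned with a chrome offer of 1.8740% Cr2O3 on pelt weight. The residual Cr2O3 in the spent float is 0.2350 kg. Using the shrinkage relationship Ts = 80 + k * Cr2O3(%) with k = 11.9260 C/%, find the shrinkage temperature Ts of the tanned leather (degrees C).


Offered = pelt * offer_pct / 100 = 28.4950 * 1.8740 / 100 = 0.5340 kg
Uptake = offered - residual = 0.5340 - 0.2350 = 0.2990 kg
Cr2O3% on pelt = uptake / pelt * 100 = 0.2990 / 28.4950 * 100 = 1.0493 %
Ts = 80 + k * Cr2O3% = 80 + 11.9260 * 1.0493 = 92.5139 C


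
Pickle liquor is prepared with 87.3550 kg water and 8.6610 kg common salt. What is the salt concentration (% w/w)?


Formula: Conc = salt / (water + salt) * 100
Substituting: Conc = 8.6610 / (87.3550 + 8.6610) * 100
Result: 9.0204 %


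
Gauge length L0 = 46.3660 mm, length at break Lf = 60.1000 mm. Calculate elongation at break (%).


Formula: Elongation = (Lf - L0) / L0 * 100
Substituting: Elongation = (60.1000 - 46.3660) / 46.3660 * 100
Result: 29.6208 %


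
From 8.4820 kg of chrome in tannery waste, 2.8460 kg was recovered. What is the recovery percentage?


Formula: Recovery = recovered / input * 100
Substituting: Recovery = 2.8460 / 8.4820 * 100
Result: 33.5534 %


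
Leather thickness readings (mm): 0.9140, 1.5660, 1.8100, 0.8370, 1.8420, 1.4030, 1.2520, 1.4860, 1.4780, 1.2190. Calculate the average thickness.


Formula: Average = sum / n
Substituting: Average = 13.8070 / 10
Result: 1.3807 mm


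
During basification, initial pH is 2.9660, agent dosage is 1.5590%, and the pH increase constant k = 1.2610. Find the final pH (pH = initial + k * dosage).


Formula: pH_final = pH_initial + k * base_pct
Substituting: pH_final = 2.9660 + 1.2610 * 1.5590
Result: 4.9319


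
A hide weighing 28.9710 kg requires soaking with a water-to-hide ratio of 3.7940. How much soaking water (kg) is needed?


Formula: Water = hide_weight * ratio
Substituting: Water = 28.9710 * 3.7940
Result: 109.9160 kg


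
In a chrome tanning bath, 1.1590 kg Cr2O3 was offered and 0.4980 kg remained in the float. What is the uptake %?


Formula: Uptake = (offered - residual) / offered * 100
Substituting: Uptake = (1.1590 - 0.4980) / 1.1590 * 100
Result: 57.0319 %


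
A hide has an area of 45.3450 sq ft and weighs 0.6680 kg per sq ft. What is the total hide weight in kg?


Formula: Weight = area * weight_per_sqft
Substituting: Weight = 45.3450 * 0.6680
Result: 30.2905 kg


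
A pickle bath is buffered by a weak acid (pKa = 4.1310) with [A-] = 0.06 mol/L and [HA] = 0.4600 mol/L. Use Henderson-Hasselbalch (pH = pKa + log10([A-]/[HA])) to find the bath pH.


ratio = [A-] / [HA] = 0.06 / 0.4600 = 0.1304
log10(ratio) = -0.8846
pH = pKa + log10(ratio) = 4.1310 - 0.8846 = 3.2464


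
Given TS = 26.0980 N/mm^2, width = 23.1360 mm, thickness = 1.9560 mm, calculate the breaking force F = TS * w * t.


Formula: F = TS * w * t
Substituting: F = 26.0980 * 23.1360 * 1.9560
Result: 1181.0393 N


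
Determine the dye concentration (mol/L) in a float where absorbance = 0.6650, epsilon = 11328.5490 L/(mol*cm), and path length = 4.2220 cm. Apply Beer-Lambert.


Formula: c = A / (epsilon * l)
Substituting: c = 0.6650 / (11328.5490 * 4.2220)
Result: 1.3904e-05 mol/L
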